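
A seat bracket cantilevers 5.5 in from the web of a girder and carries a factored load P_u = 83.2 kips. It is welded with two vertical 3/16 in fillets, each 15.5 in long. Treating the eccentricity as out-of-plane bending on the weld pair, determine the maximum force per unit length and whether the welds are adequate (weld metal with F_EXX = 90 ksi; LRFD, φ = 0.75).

L_w = 2 × 15.5 = 31 in; section modulus (unit throat) S = 2 × L²/6 = 80.08 in².
Direct shear f_v = P/L_w = 83.2/31 = 2.684 kip/in.
Moment M = P × e = 83.2 × 5.5 = 457.6 kip·in; bending f_b = M/S = 5.714 kip/in.
f_max = √(f_v² + f_b²) = √(2.684² + 5.714²) = 6.313 kip/in.
φr_n = 0.75 × 0.6 × 90 × (0.707 × 0.1875) = 5.369 kip/in → NOT adequate.

f_max ≈ 6.31 kip/in; NOT adequate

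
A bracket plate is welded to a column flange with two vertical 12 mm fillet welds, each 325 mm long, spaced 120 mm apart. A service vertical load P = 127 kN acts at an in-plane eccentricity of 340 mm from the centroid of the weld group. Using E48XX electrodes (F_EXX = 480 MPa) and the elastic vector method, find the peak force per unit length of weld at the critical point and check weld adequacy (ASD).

f_max ≈ 1010 N/mm; adequate

Total weld length L_w = 650 mm. Treat welds as unit-width lines.
Polar moment about centroid: J = 2[d³/12 + d(b/2)²] = 2[325³/12 + 325×60²] = 8061000 mm³.
Direct shear f_v = P/L_w = 127×10³ / 650 = 195.4 N/mm (vertical).
Torsion M = P·e = 127×10³ × 340 = 43180000 N·mm.
Critical point at (x, y) = (60, 162.5) from centroid. f_tx = M·y/J = 870.4 N/mm; f_ty = M·x/J = 321.4 N/mm.
Resultant f_max = √[f_tx² + (f_v + f_ty)²] = √[870.4² + (195.4 + 321.4)²] = 1012 N/mm.
Capacity per unit length: r_n/Ω = (1/2.0) × 0.6 × 480 × (0.707 × 12) = 1222 N/mm.
1012 ≤ 1222 → adequate.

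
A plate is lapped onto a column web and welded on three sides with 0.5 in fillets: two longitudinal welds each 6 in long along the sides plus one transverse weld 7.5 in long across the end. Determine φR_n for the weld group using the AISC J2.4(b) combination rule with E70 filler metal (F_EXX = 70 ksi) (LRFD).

t_e = 0.707 × 0.5 = 0.3535 in.
R_nwl = 0.6 × 70 × 0.3535 × 12 = 178.2 kip (longitudinal, 2 welds).
R_nwt = 0.6 × 70 × 0.3535 × 7.5 = 111.4 kip (transverse, base value).
(i) R_nwl + R_nwt = 289.5 kip; (ii) 0.85 R_nwl + 1.5 R_nwt = 318.5 kip.
R_n = max = 318.5 kip [governs: (ii)]; φR_n = 238.9 kip.

φR_n ≈ 239 kip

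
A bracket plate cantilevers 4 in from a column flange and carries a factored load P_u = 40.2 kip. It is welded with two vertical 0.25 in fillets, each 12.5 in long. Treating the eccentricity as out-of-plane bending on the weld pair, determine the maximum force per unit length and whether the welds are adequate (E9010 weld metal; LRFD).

E90XX → F_EXX = 90 ksi.
L_w = 2 × 12.5 = 25 in; section modulus (unit throat) S = 2 × L²/6 = 52.08 in².
Direct shear f_v = P/L_w = 40.2/25 = 1.608 kip/in.
Moment M = P × e = 40.2 × 4 = 160.8 kip·in; bending f_b = M/S = 3.087 kip/in.
f_max = √(f_v² + f_b²) = √(1.608² + 3.087²) = 3.481 kip/in.
φr_n = 0.75 × 0.6 × 90 × (0.707 × 0.25) = 7.158 kip/in → adequate.

f_max ≈ 3.48 kip/in; adequate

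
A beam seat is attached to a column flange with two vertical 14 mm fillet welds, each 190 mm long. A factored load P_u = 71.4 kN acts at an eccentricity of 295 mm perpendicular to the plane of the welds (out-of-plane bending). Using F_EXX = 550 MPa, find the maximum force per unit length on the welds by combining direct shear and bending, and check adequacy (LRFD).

L_w = 2 × 190 = 380 mm; section modulus (unit throat) S = 2 × L²/6 = 12030 mm².
Direct shear f_v = P/L_w = 71.4×10³/380 = 187.9 N/mm.
Moment M = P × e = 71.4×10³ × 295 = 21063000 N·mm; bending f_b = M/S = 1750 N/mm.
f_max = √(f_v² + f_b²) = √(187.9² + 1750²) = 1760 N/mm.
φr_n = 0.75 × 0.6 × 550 × (0.707 × 14) = 2450 N/mm → adequate.

f_max ≈ 1760 N/mm; adequate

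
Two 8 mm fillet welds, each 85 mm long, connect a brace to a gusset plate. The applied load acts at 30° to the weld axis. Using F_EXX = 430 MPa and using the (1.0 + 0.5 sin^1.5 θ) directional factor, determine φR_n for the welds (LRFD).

t_e = 0.707 × 8 = 5.656 mm; A_we = 5.656 × 170 = 961.5 mm².
Directional factor: 1.0 + 0.5 sin^1.5(30°) = 1.177.
F_nw = 0.6 × 430 × 1.177 = 303.6 MPa.
φR_n = 0.75 × 303.6 × 961.5 × 10⁻³ = 218.9 kN.

φR_n ≈ 219 kN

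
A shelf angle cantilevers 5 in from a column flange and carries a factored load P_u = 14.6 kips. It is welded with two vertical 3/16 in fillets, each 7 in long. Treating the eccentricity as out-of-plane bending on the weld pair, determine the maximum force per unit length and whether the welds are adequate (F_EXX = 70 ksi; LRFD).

L_w = 2 × 7 = 14 in; section modulus (unit throat) S = 2 × L²/6 = 16.33 in².
Direct shear f_v = P/L_w = 14.6/14 = 1.043 kip/in.
Moment M = P × e = 14.6 × 5 = 73 kip·in; bending f_b = M/S = 4.469 kip/in.
f_max = √(f_v² + f_b²) = √(1.043² + 4.469²) = 4.589 kip/in.
φr_n = 0.75 × 0.6 × 70 × (0.707 × 0.1875) = 4.176 kip/in → NOT adequate.

f_max ≈ 4.59 kip/in; NOT adequate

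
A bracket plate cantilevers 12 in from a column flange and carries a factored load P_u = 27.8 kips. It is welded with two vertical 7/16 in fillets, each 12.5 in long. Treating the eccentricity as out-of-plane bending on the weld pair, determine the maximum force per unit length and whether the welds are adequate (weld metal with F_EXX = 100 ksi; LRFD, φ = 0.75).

f_max ≈ 6.5 kip/in; adequate

L_w = 2 × 12.5 = 25 in; section modulus (unit throat) S = 2 × L²/6 = 52.08 in².
Direct shear f_v = P/L_w = 27.8/25 = 1.112 kip/in.
Moment M = P × e = 27.8 × 12 = 333.6 kip·in; bending f_b = M/S = 6.405 kip/in.
f_max = √(f_v² + f_b²) = √(1.112² + 6.405²) = 6.501 kip/in.
φr_n = 0.75 × 0.6 × 100 × (0.707 × 0.4375) = 13.92 kip/in → adequate.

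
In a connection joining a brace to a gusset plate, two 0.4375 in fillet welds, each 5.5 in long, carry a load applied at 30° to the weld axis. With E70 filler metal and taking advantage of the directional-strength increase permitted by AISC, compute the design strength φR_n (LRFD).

φR_n ≈ 126 kips

E70XX → F_EXX = 70 ksi.
t_e = 0.707 × 0.4375 = 0.3093 in; A_we = 0.3093 × 11 = 3.402 in².
Directional factor: 1.0 + 0.5 sin^1.5(30°) = 1.177.
F_nw = 0.6 × 70 × 1.177 = 49.42 ksi.
φR_n = 0.75 × 49.42 × 3.402 = 126.1 kips.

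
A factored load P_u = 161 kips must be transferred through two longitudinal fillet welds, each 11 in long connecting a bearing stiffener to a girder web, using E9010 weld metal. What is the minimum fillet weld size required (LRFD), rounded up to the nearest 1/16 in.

w = 5/16 in

E90XX → F_EXX = 90 ksi.
Total weld length L = 22 in.
Required throat t_e = P_u / (φ × 0.6 F_EXX × L) = 161 / (0.75 × 0.6 × 90 × 22) = 0.1807 in.
Required leg w = t_e / 0.707 = 0.2556 in → use 5/16 in.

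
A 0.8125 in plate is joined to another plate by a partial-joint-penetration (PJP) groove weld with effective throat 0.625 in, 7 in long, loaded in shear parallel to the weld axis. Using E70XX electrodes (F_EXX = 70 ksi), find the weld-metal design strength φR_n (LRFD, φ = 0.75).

φR_n ≈ 138 kips

Effective throat (given) t_e = 0.625 in.
A_we = 0.625 × 7 = 4.375 in².
F_nw = 0.6 F_EXX = 42 ksi.
φR_n = 0.75 × 42 × 4.375 = 137.8 kips.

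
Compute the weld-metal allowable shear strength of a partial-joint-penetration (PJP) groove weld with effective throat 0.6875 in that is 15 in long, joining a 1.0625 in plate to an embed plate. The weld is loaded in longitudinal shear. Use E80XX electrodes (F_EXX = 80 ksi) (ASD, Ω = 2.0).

R_n/Ω ≈ 248 kips

Effective throat (given) t_e = 0.6875 in.
A_we = 0.6875 × 15 = 10.31 in².
F_nw = 0.6 F_EXX = 48 ksi.
R_n/Ω = (48 × 10.31) / 2.0 = 247.5 kips.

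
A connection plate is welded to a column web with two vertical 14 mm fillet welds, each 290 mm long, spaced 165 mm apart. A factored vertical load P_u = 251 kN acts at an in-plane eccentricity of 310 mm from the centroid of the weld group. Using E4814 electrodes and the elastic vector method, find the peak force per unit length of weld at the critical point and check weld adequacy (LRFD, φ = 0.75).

f_max ≈ 1870 N/mm; adequate

E48XX → F_EXX = 480 MPa.
Total weld length L_w = 580 mm. Treat welds as unit-width lines.
Polar moment about centroid: J = 2[d³/12 + d(b/2)²] = 2[290³/12 + 290×82.5²] = 8012000 mm³.
Direct shear f_v = P/L_w = 251×10³ / 580 = 432.8 N/mm (vertical).
Torsion M = P·e = 251×10³ × 310 = 77810000 N·mm.
Critical point at (x, y) = (82.5, 145) from centroid. f_tx = M·y/J = 1408 N/mm; f_ty = M·x/J = 801.2 N/mm.
Resultant f_max = √[f_tx² + (f_v + f_ty)²] = √[1408² + (432.8 + 801.2)²] = 1872 N/mm.
Capacity per unit length: φr_n = 0.75 × 0.6 × 480 × (0.707 × 14) = 2138 N/mm.
1872 ≤ 2138 → adequate.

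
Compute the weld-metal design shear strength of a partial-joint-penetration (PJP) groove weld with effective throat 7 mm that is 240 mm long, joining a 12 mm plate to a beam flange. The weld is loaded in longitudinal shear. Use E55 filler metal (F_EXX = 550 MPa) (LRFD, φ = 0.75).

φR_n ≈ 416 kN

Effective throat (given) t_e = 7 mm.
A_we = 7 × 240 = 1680 mm².
F_nw = 0.6 F_EXX = 330 MPa.
φR_n = 0.75 × 330 × 1680 × 10⁻³ = 415.8 kN.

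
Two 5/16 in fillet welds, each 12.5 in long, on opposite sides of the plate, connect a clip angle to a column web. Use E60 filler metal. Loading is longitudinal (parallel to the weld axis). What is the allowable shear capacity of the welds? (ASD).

R_n/Ω ≈ 99.4 kip

E60XX → F_EXX = 60 ksi.
Effective throat t_e = 0.707 × 0.3125 = 0.2209 in.
Total length L = 25 in; A_we = 0.2209 × 25 = 5.523 in².
F_nw = 0.6 F_EXX = 0.6 × 60 = 36 ksi.
R_n = 36 × 5.523 = 198.8 kip; R_n/Ω = 198.8/2.0 = 99.42 kip.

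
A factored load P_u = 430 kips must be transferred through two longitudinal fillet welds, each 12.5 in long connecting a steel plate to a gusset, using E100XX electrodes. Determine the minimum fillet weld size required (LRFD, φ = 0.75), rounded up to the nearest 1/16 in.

w = 9/16 in

E100XX → F_EXX = 100 ksi.
Total weld length L = 25 in.
Required throat t_e = P_u / (φ × 0.6 F_EXX × L) = 430 / (0.75 × 0.6 × 100 × 25) = 0.3822 in.
Required leg w = t_e / 0.707 = 0.5406 in → use 9/16 in.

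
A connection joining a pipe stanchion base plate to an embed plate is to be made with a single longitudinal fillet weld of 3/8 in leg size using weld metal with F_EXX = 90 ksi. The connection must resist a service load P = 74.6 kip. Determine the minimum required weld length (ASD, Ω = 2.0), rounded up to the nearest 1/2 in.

L = 10.5 in

Throat t_e = 0.707 × 0.375 = 0.2651 in.
r_n/Ω = (0.6 × 90 × 0.2651) / 2.0 = 7.158 kip/in.
L_req = P / (r_n/Ω) = 74.6 / 7.158 = 10.42 in total.
Round up → use L = 10.5 in.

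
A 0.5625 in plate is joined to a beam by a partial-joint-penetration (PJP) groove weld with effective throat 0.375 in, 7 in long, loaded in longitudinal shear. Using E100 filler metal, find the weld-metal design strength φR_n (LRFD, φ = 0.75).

φR_n ≈ 118 kip

E100XX → F_EXX = 100 ksi.
Effective throat (given) t_e = 0.375 in.
A_we = 0.375 × 7 = 2.625 in².
F_nw = 0.6 F_EXX = 60 ksi.
φR_n = 0.75 × 60 × 2.625 = 118.1 kip.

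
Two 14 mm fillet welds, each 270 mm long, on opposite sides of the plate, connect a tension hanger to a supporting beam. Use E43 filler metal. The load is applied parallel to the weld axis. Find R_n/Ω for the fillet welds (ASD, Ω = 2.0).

E43XX → F_EXX = 430 MPa.
Effective throat t_e = 0.707 × 14 = 9.898 mm.
Total length L = 540 mm; A_we = 9.898 × 540 = 5345 mm².
F_nw = 0.6 F_EXX = 0.6 × 430 = 258 MPa.
R_n = 258 × 5345 × 10⁻³ = 1379 kN; R_n/Ω = 1379/2.0 = 689.5 kN.

R_n/Ω ≈ 689 kN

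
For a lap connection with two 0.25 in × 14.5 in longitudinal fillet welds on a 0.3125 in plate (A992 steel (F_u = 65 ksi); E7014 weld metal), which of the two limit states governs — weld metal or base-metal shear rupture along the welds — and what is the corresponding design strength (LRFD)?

φR_n ≈ 161 kip (weld metal governs)

E70XX → F_EXX = 70 ksi.
t_e = 0.707 × 0.25 = 0.1767 in; L = 29 in.
Weld metal: φR_n = 0.75 × 0.6 × 70 × 0.1767 × 29 = 161.5 kip.
Base metal (shear rupture): φR_n = 0.75 × 0.6 × 65 × 0.3125 × 29 = 265.1 kip.
Governing: weld metal.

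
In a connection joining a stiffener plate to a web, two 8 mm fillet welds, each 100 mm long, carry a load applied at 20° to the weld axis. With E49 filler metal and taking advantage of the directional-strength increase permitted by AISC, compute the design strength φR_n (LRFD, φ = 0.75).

E49XX → F_EXX = 490 MPa.
t_e = 0.707 × 8 = 5.656 mm; A_we = 5.656 × 200 = 1131 mm².
Directional factor: 1.0 + 0.5 sin^1.5(20°) = 1.1.
F_nw = 0.6 × 490 × 1.1 = 323.4 MPa.
φR_n = 0.75 × 323.4 × 1131 × 10⁻³ = 274.4 kN.

φR_n ≈ 274 kN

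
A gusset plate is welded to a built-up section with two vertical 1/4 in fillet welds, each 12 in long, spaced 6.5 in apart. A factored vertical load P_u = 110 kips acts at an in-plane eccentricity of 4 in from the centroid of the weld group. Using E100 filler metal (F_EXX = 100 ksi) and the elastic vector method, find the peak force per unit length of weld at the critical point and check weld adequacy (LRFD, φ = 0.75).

f_max ≈ 8.72 kip/in; NOT adequate

Total weld length L_w = 24 in. Treat welds as unit-width lines.
Polar moment about centroid: J = 2[d³/12 + d(b/2)²] = 2[12³/12 + 12×3.25²] = 541.5 in³.
Direct shear f_v = P/L_w = 110 / 24 = 4.583 kip/in (vertical).
Torsion M = P·e = 110 × 4 = 440 kip·in.
Critical point at (x, y) = (3.25, 6) from centroid. f_tx = M·y/J = 4.875 kip/in; f_ty = M·x/J = 2.641 kip/in.
Resultant f_max = √[f_tx² + (f_v + f_ty)²] = √[4.875² + (4.583 + 2.641)²] = 8.715 kip/in.
Capacity per unit length: φr_n = 0.75 × 0.6 × 100 × (0.707 × 0.25) = 7.954 kip/in.
8.715 > 7.954 → NOT adequate.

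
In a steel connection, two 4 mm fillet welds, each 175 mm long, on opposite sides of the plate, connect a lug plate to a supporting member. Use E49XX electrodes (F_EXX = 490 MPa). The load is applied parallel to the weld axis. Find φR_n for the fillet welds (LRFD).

φR_n ≈ 218 kN

Effective throat t_e = 0.707 × 4 = 2.828 mm.
Total length L = 350 mm; A_we = 2.828 × 350 = 989.8 mm².
F_nw = 0.6 F_EXX = 0.6 × 490 = 294 MPa.
φR_n = 0.75 × 294 × 989.8 × 10⁻³ = 218.3 kN.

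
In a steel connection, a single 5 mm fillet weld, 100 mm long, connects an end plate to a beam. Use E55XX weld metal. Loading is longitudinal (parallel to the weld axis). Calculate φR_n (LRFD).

E55XX → F_EXX = 550 MPa.
Effective throat t_e = 0.707 × 5 = 3.535 mm.
Total length L = 100 mm; A_we = 3.535 × 100 = 353.5 mm².
F_nw = 0.6 F_EXX = 0.6 × 550 = 330 MPa.
φR_n = 0.75 × 330 × 353.5 × 10⁻³ = 87.49 kN.

φR_n ≈ 87.5 kN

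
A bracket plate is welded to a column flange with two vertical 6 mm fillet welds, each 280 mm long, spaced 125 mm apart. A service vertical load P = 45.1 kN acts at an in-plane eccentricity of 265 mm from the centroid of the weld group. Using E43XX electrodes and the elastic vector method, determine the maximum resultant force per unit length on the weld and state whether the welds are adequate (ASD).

E43XX → F_EXX = 430 MPa.
Total weld length L_w = 560 mm. Treat welds as unit-width lines.
Polar moment about centroid: J = 2[d³/12 + d(b/2)²] = 2[280³/12 + 280×62.5²] = 5846000 mm³.
Direct shear f_v = P/L_w = 45.1×10³ / 560 = 80.54 N/mm (vertical).
Torsion M = P·e = 45.1×10³ × 265 = 11952000 N·mm.
Critical point at (x, y) = (62.5, 140) from centroid. f_tx = M·y/J = 286.2 N/mm; f_ty = M·x/J = 127.8 N/mm.
Resultant f_max = √[f_tx² + (f_v + f_ty)²] = √[286.2² + (80.54 + 127.8)²] = 354 N/mm.
Capacity per unit length: r_n/Ω = (1/2.0) × 0.6 × 430 × (0.707 × 6) = 547.2 N/mm.
354 ≤ 547.2 → adequate.

f_max ≈ 354 N/mm; adequate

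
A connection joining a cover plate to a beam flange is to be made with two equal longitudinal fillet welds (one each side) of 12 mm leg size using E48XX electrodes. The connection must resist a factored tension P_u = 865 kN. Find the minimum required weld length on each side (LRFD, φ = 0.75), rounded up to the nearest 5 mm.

E48XX → F_EXX = 480 MPa.
Throat t_e = 0.707 × 12 = 8.484 mm.
φr_n = 0.75 × 0.6 × 480 × 8.484 × 10⁻³ = 1.833 kN/mm.
L_req = P_u / φr_n = 865 / 1.833 = 472 mm total.
Per side: 472 / 2 = 236 mm.
Round up → use L = 240 mm on each side.

L = 240 mm on each side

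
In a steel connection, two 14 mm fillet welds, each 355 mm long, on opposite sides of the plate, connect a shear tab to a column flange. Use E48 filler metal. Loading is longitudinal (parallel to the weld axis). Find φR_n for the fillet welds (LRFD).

E48XX → F_EXX = 480 MPa.
Effective throat t_e = 0.707 × 14 = 9.898 mm.
Total length L = 710 mm; A_we = 9.898 × 710 = 7028 mm².
F_nw = 0.6 F_EXX = 0.6 × 480 = 288 MPa.
φR_n = 0.75 × 288 × 7028 × 10⁻³ = 1518 kN.

φR_n ≈ 1520 kN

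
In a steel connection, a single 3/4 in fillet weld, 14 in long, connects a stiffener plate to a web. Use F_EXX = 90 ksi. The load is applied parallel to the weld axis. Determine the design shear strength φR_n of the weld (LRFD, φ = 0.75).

Effective throat t_e = 0.707 × 0.75 = 0.5302 in.
Total length L = 14 in; A_we = 0.5302 × 14 = 7.423 in².
F_nw = 0.6 F_EXX = 0.6 × 90 = 54 ksi.
φR_n = 0.75 × 54 × 7.423 = 300.7 kip.

φR_n ≈ 301 kip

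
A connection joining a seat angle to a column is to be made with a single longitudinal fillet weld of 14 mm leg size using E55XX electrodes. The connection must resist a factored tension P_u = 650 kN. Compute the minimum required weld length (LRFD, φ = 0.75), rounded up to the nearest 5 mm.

E55XX → F_EXX = 550 MPa.
Throat t_e = 0.707 × 14 = 9.898 mm.
φr_n = 0.75 × 0.6 × 550 × 9.898 × 10⁻³ = 2.45 kN/mm.
L_req = P_u / φr_n = 650 / 2.45 = 265.3 mm total.
Round up → use L = 270 mm.

L = 270 mm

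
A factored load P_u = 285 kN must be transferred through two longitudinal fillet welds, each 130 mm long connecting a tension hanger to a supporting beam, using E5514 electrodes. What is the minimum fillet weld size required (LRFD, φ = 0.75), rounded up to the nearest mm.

E55XX → F_EXX = 550 MPa.
Total weld length L = 260 mm.
Required throat t_e = P_u / (φ × 0.6 F_EXX × L) = 285 / (0.75 × 0.6 × 550 × 260 × 10⁻³) = 4.429 mm.
Required leg w = t_e / 0.707 = 6.264 mm → use 7 mm.

w = 7 mm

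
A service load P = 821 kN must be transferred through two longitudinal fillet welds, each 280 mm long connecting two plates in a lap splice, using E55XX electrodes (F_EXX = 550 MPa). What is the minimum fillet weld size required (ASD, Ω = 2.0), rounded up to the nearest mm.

w = 13 mm

Total weld length L = 560 mm.
Required throat t_e = P × Ω / (0.6 F_EXX × L) = 821 × 2.0 / (0.6 × 550 × 560 × 10⁻³) = 8.885 mm.
Required leg w = t_e / 0.707 = 12.57 mm → use 13 mm.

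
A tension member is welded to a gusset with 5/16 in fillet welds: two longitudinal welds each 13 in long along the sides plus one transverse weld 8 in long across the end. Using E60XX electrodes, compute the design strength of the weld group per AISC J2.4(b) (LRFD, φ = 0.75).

φR_n ≈ 203 kip

E60XX → F_EXX = 60 ksi.
t_e = 0.707 × 0.3125 = 0.2209 in.
R_nwl = 0.6 × 60 × 0.2209 × 26 = 206.8 kip (longitudinal, 2 welds).
R_nwt = 0.6 × 60 × 0.2209 × 8 = 63.63 kip (transverse, base value).
(i) R_nwl + R_nwt = 270.4 kip; (ii) 0.85 R_nwl + 1.5 R_nwt = 271.2 kip.
R_n = max = 271.2 kip [governs: (ii)]; φR_n = 203.4 kip.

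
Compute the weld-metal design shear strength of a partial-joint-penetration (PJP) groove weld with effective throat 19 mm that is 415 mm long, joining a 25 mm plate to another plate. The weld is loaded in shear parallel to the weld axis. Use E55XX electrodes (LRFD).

φR_n ≈ 1950 kN

E55XX → F_EXX = 550 MPa.
Effective throat (given) t_e = 19 mm.
A_we = 19 × 415 = 7885 mm².
F_nw = 0.6 F_EXX = 330 MPa.
φR_n = 0.75 × 330 × 7885 × 10⁻³ = 1952 kN.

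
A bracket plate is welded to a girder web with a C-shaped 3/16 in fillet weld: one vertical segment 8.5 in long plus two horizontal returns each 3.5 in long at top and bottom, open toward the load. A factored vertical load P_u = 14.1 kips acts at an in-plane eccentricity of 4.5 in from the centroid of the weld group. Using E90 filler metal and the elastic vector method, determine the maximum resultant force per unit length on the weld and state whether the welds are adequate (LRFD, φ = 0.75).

E90XX → F_EXX = 90 ksi.
Total weld length L_w = 15.5 in. Treat welds as unit-width lines.
Centroid: x̄ = 2×3.5×1.75 / 15.5 = 0.7903 in from the vertical weld.
Polar moment about centroid: J = I_x + I_y = [8.5³/12 + 2×3.5×4.25²] + [8.5×0.7903² + 2(3.5³/12 + 3.5×0.9597²)] = 196.5 in³.
Direct shear f_v = P/L_w = 14.1 / 15.5 = 0.9097 kip/in (vertical).
Torsion M = P·e = 14.1 × 4.5 = 63.45 kip·in.
Critical point at (x, y) = (2.71, 4.25) from centroid. f_tx = M·y/J = 1.372 kip/in; f_ty = M·x/J = 0.8749 kip/in.
Resultant f_max = √[f_tx² + (f_v + f_ty)²] = √[1.372² + (0.9097 + 0.8749)²] = 2.251 kip/in.
Capacity per unit length: φr_n = 0.75 × 0.6 × 90 × (0.707 × 0.1875) = 5.369 kip/in.
2.251 ≤ 5.369 → adequate.

f_max ≈ 2.25 kip/in; adequate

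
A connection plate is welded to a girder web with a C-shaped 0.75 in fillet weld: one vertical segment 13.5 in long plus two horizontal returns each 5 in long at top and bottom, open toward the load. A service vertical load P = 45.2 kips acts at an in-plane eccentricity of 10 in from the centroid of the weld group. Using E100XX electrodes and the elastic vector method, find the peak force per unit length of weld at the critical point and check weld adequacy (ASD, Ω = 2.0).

f_max ≈ 6.12 kip/in; adequate

E100XX → F_EXX = 100 ksi.
Total weld length L_w = 23.5 in. Treat welds as unit-width lines.
Centroid: x̄ = 2×5×2.5 / 23.5 = 1.064 in from the vertical weld.
Polar moment about centroid: J = I_x + I_y = [13.5³/12 + 2×5×6.75²] + [13.5×1.064² + 2(5³/12 + 5×1.436²)] = 717.4 in³.
Direct shear f_v = P/L_w = 45.2 / 23.5 = 1.923 kip/in (vertical).
Torsion M = P·e = 45.2 × 10 = 452 kip·in.
Critical point at (x, y) = (3.936, 6.75) from centroid. f_tx = M·y/J = 4.253 kip/in; f_ty = M·x/J = 2.48 kip/in.
Resultant f_max = √[f_tx² + (f_v + f_ty)²] = √[4.253² + (1.923 + 2.48)²] = 6.122 kip/in.
Capacity per unit length: r_n/Ω = (1/2.0) × 0.6 × 100 × (0.707 × 0.75) = 15.91 kip/in.
6.122 ≤ 15.91 → adequate.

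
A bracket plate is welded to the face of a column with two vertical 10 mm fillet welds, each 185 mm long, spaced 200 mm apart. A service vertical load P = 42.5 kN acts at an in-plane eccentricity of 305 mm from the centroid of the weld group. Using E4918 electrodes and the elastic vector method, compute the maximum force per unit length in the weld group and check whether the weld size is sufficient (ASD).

E49XX → F_EXX = 490 MPa.
Total weld length L_w = 370 mm. Treat welds as unit-width lines.
Polar moment about centroid: J = 2[d³/12 + d(b/2)²] = 2[185³/12 + 185×100²] = 4755000 mm³.
Direct shear f_v = P/L_w = 42.5×10³ / 370 = 114.9 N/mm (vertical).
Torsion M = P·e = 42.5×10³ × 305 = 12962000 N·mm.
Critical point at (x, y) = (100, 92.5) from centroid. f_tx = M·y/J = 252.1 N/mm; f_ty = M·x/J = 272.6 N/mm.
Resultant f_max = √[f_tx² + (f_v + f_ty)²] = √[252.1² + (114.9 + 272.6)²] = 462.3 N/mm.
Capacity per unit length: r_n/Ω = (1/2.0) × 0.6 × 490 × (0.707 × 10) = 1039 N/mm.
462.3 ≤ 1039 → adequate.

f_max ≈ 462 N/mm; adequate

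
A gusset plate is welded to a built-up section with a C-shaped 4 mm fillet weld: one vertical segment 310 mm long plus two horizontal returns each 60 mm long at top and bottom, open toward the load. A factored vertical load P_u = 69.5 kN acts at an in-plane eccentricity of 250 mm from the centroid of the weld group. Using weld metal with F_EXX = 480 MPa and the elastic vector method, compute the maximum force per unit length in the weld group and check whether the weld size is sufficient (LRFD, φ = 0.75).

f_max ≈ 589 N/mm; adequate

Total weld length L_w = 430 mm. Treat welds as unit-width lines.
Centroid: x̄ = 2×60×30 / 430 = 8.372 mm from the vertical weld.
Polar moment about centroid: J = I_x + I_y = [310³/12 + 2×60×155²] + [310×8.372² + 2(60³/12 + 60×21.63²)] = 5479000 mm³.
Direct shear f_v = P/L_w = 69.5×10³ / 430 = 161.6 N/mm (vertical).
Torsion M = P·e = 69.5×10³ × 250 = 17375000 N·mm.
Critical point at (x, y) = (51.63, 155) from centroid. f_tx = M·y/J = 491.5 N/mm; f_ty = M·x/J = 163.7 N/mm.
Resultant f_max = √[f_tx² + (f_v + f_ty)²] = √[491.5² + (161.6 + 163.7)²] = 589.4 N/mm.
Capacity per unit length: φr_n = 0.75 × 0.6 × 480 × (0.707 × 4) = 610.8 N/mm.
589.4 ≤ 610.8 → adequate.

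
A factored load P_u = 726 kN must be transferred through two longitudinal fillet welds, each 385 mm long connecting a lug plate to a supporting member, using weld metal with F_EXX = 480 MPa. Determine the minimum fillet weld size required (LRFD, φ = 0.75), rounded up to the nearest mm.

w = 7 mm

Total weld length L = 770 mm.
Required throat t_e = P_u / (φ × 0.6 F_EXX × L) = 726 / (0.75 × 0.6 × 480 × 770 × 10⁻³) = 4.365 mm.
Required leg w = t_e / 0.707 = 6.174 mm → use 7 mm.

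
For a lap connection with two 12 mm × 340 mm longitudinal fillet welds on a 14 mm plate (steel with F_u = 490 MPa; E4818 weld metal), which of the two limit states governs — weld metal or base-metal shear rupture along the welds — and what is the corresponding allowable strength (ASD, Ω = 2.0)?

R_n/Ω ≈ 831 kN (weld metal governs)

E48XX → F_EXX = 480 MPa.
t_e = 0.707 × 12 = 8.484 mm; L = 680 mm.
Weld metal: R_n/Ω = (1/2.0) × 0.6 × 480 × 8.484 × 680 × 10⁻³ = 830.8 kN.
Base metal (shear rupture): R_n/Ω = (1/2.0) × 0.6 × 490 × 14 × 680 × 10⁻³ = 1399 kN.
Governing: weld metal.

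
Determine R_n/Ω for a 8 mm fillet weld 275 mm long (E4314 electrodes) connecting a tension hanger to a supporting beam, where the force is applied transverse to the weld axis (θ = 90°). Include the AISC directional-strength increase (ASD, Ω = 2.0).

E43XX → F_EXX = 430 MPa.
t_e = 0.707 × 8 = 5.656 mm; A_we = 5.656 × 275 = 1555 mm².
Directional factor: 1.0 + 0.5 sin^1.5(90°) = 1.5.
F_nw = 0.6 × 430 × 1.5 = 387 MPa.
R_n/Ω = (387 × 1555) / 2.0 × 10⁻³ = 301 kN.

R_n/Ω ≈ 301 kN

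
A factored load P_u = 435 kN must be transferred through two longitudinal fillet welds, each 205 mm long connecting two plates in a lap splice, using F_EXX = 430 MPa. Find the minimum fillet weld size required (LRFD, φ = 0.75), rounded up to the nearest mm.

w = 8 mm

Total weld length L = 410 mm.
Required throat t_e = P_u / (φ × 0.6 F_EXX × L) = 435 / (0.75 × 0.6 × 430 × 410 × 10⁻³) = 5.483 mm.
Required leg w = t_e / 0.707 = 7.755 mm → use 8 mm.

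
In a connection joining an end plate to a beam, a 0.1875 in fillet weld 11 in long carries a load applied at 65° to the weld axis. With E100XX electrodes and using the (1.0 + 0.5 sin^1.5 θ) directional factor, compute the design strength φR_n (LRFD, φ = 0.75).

E100XX → F_EXX = 100 ksi.
t_e = 0.707 × 0.1875 = 0.1326 in; A_we = 0.1326 × 11 = 1.458 in².
Directional factor: 1.0 + 0.5 sin^1.5(65°) = 1.431.
F_nw = 0.6 × 100 × 1.431 = 85.88 ksi.
φR_n = 0.75 × 85.88 × 1.458 = 93.93 kips.

φR_n ≈ 93.9 kips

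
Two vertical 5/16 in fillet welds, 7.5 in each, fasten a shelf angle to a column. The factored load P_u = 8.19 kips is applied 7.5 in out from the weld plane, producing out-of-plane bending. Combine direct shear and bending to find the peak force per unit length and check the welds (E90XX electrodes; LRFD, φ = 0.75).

E90XX → F_EXX = 90 ksi.
L_w = 2 × 7.5 = 15 in; section modulus (unit throat) S = 2 × L²/6 = 18.75 in².
Direct shear f_v = P/L_w = 8.19/15 = 0.546 kip/in.
Moment M = P × e = 8.19 × 7.5 = 61.425 kip·in; bending f_b = M/S = 3.276 kip/in.
f_max = √(f_v² + f_b²) = √(0.546² + 3.276²) = 3.321 kip/in.
φr_n = 0.75 × 0.6 × 90 × (0.707 × 0.3125) = 8.948 kip/in → adequate.

f_max ≈ 3.32 kip/in; adequate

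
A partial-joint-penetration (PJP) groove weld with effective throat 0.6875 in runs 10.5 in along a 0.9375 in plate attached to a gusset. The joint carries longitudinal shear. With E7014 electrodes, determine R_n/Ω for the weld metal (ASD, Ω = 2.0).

E70XX → F_EXX = 70 ksi.
Effective throat (given) t_e = 0.6875 in.
A_we = 0.6875 × 10.5 = 7.219 in².
F_nw = 0.6 F_EXX = 42 ksi.
R_n/Ω = (42 × 7.219) / 2.0 = 151.6 kip.

R_n/Ω ≈ 152 kip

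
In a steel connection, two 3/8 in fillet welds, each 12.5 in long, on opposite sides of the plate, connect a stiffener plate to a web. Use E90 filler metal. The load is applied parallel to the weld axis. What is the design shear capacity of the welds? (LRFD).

E90XX → F_EXX = 90 ksi.
Effective throat t_e = 0.707 × 0.375 = 0.2651 in.
Total length L = 25 in; A_we = 0.2651 × 25 = 6.628 in².
F_nw = 0.6 F_EXX = 0.6 × 90 = 54 ksi.
φR_n = 0.75 × 54 × 6.628 = 268.4 kip.

φR_n ≈ 268 kip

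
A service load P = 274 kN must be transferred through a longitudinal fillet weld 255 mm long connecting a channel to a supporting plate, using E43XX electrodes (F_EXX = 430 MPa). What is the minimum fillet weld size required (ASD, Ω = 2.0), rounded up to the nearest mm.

w = 12 mm

Total weld length L = 255 mm.
Required throat t_e = P × Ω / (0.6 F_EXX × L) = 274 × 2.0 / (0.6 × 430 × 255 × 10⁻³) = 8.33 mm.
Required leg w = t_e / 0.707 = 11.78 mm → use 12 mm.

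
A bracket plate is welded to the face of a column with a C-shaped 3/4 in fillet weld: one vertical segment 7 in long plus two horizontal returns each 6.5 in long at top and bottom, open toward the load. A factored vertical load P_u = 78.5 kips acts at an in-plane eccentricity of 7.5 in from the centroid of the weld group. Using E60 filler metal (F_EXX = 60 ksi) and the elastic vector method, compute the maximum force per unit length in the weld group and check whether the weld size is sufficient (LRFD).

Total weld length L_w = 20 in. Treat welds as unit-width lines.
Centroid: x̄ = 2×6.5×3.25 / 20 = 2.112 in from the vertical weld.
Polar moment about centroid: J = I_x + I_y = [7³/12 + 2×6.5×3.5²] + [7×2.112² + 2(6.5³/12 + 6.5×1.138²)] = 281.7 in³.
Direct shear f_v = P/L_w = 78.5 / 20 = 3.925 kip/in (vertical).
Torsion M = P·e = 78.5 × 7.5 = 588.75 kip·in.
Critical point at (x, y) = (4.388, 3.5) from centroid. f_tx = M·y/J = 7.316 kip/in; f_ty = M·x/J = 9.171 kip/in.
Resultant f_max = √[f_tx² + (f_v + f_ty)²] = √[7.316² + (3.925 + 9.171)²] = 15 kip/in.
Capacity per unit length: φr_n = 0.75 × 0.6 × 60 × (0.707 × 0.75) = 14.32 kip/in.
15 > 14.32 → NOT adequate.

f_max ≈ 15 kip/in; NOT adequate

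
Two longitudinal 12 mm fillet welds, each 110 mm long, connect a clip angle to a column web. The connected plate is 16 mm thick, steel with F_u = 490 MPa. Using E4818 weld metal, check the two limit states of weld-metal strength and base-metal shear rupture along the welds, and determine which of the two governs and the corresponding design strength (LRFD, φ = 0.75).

φR_n ≈ 403 kN (weld metal governs)

E48XX → F_EXX = 480 MPa.
t_e = 0.707 × 12 = 8.484 mm; L = 220 mm.
Weld metal: φR_n = 0.75 × 0.6 × 480 × 8.484 × 220 × 10⁻³ = 403.2 kN.
Base metal (shear rupture): φR_n = 0.75 × 0.6 × 490 × 16 × 220 × 10⁻³ = 776.2 kN.
Governing: weld metal.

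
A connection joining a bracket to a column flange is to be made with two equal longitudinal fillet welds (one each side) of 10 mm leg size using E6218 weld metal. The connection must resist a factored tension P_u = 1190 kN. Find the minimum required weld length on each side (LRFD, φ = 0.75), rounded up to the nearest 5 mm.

E62XX → F_EXX = 620 MPa.
Throat t_e = 0.707 × 10 = 7.07 mm.
φr_n = 0.75 × 0.6 × 620 × 7.07 × 10⁻³ = 1.973 kN/mm.
L_req = P_u / φr_n = 1190 / 1.973 = 603.3 mm total.
Per side: 603.3 / 2 = 301.6 mm.
Round up → use L = 305 mm on each side.

L = 305 mm on each side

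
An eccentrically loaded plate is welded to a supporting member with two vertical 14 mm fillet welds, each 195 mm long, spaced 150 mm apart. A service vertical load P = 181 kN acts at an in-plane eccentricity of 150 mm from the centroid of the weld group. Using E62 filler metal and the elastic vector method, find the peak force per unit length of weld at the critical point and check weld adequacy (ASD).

E62XX → F_EXX = 620 MPa.
Total weld length L_w = 390 mm. Treat welds as unit-width lines.
Polar moment about centroid: J = 2[d³/12 + d(b/2)²] = 2[195³/12 + 195×75²] = 3430000 mm³.
Direct shear f_v = P/L_w = 181×10³ / 390 = 464.1 N/mm (vertical).
Torsion M = P·e = 181×10³ × 150 = 27150000 N·mm.
Critical point at (x, y) = (75, 97.5) from centroid. f_tx = M·y/J = 771.9 N/mm; f_ty = M·x/J = 593.7 N/mm.
Resultant f_max = √[f_tx² + (f_v + f_ty)²] = √[771.9² + (464.1 + 593.7)²] = 1309 N/mm.
Capacity per unit length: r_n/Ω = (1/2.0) × 0.6 × 620 × (0.707 × 14) = 1841 N/mm.
1309 ≤ 1841 → adequate.

f_max ≈ 1310 N/mm; adequate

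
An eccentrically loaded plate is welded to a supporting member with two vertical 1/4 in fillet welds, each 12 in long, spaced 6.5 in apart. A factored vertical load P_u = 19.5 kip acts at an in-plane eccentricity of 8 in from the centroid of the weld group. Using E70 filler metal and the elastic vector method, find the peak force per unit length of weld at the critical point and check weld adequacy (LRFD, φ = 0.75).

f_max ≈ 2.46 kip/in; adequate

E70XX → F_EXX = 70 ksi.
Total weld length L_w = 24 in. Treat welds as unit-width lines.
Polar moment about centroid: J = 2[d³/12 + d(b/2)²] = 2[12³/12 + 12×3.25²] = 541.5 in³.
Direct shear f_v = P/L_w = 19.5 / 24 = 0.8125 kip/in (vertical).
Torsion M = P·e = 19.5 × 8 = 156 kip·in.
Critical point at (x, y) = (3.25, 6) from centroid. f_tx = M·y/J = 1.729 kip/in; f_ty = M·x/J = 0.9363 kip/in.
Resultant f_max = √[f_tx² + (f_v + f_ty)²] = √[1.729² + (0.8125 + 0.9363)²] = 2.459 kip/in.
Capacity per unit length: φr_n = 0.75 × 0.6 × 70 × (0.707 × 0.25) = 5.568 kip/in.
2.459 ≤ 5.568 → adequate.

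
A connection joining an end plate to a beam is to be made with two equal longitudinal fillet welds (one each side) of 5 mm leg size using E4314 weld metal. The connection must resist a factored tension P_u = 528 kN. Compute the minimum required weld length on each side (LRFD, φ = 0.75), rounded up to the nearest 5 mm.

E43XX → F_EXX = 430 MPa.
Throat t_e = 0.707 × 5 = 3.535 mm.
φr_n = 0.75 × 0.6 × 430 × 3.535 × 10⁻³ = 0.684 kN/mm.
L_req = P_u / φr_n = 528 / 0.684 = 771.9 mm total.
Per side: 771.9 / 2 = 386 mm.
Round up → use L = 390 mm on each side.

L = 390 mm on each side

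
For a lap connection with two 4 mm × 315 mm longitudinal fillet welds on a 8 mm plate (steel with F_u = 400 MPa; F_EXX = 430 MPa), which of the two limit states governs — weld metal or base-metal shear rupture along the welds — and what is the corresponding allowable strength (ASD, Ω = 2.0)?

t_e = 0.707 × 4 = 2.828 mm; L = 630 mm.
Weld metal: R_n/Ω = (1/2.0) × 0.6 × 430 × 2.828 × 630 × 10⁻³ = 229.8 kN.
Base metal (shear rupture): R_n/Ω = (1/2.0) × 0.6 × 400 × 8 × 630 × 10⁻³ = 604.8 kN.
Governing: weld metal.

R_n/Ω ≈ 230 kN (weld metal governs)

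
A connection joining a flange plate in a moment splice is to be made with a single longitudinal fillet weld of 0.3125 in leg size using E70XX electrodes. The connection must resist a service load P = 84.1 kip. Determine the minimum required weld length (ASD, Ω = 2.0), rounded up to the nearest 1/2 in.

E70XX → F_EXX = 70 ksi.
Throat t_e = 0.707 × 0.3125 = 0.2209 in.
r_n/Ω = (0.6 × 70 × 0.2209) / 2.0 = 4.64 kip/in.
L_req = P / (r_n/Ω) = 84.1 / 4.64 = 18.13 in total.
Round up → use L = 18.5 in.

L = 18.5 in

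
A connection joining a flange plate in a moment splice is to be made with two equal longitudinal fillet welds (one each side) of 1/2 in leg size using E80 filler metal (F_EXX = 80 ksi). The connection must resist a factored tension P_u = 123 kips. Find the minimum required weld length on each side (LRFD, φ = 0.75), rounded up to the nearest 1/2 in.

Throat t_e = 0.707 × 0.5 = 0.3535 in.
φr_n = 0.75 × 0.6 × 80 × 0.3535 = 12.73 kips/in.
L_req = P_u / φr_n = 123 / 12.73 = 9.665 in total.
Per side: 9.665 / 2 = 4.833 in.
Round up → use L = 5 in on each side.

L = 5 in on each side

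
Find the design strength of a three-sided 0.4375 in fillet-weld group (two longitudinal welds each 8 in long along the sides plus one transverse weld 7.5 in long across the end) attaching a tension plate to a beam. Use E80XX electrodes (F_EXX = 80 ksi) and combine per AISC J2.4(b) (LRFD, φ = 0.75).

t_e = 0.707 × 0.4375 = 0.3093 in.
R_nwl = 0.6 × 80 × 0.3093 × 16 = 237.6 kips (longitudinal, 2 welds).
R_nwt = 0.6 × 80 × 0.3093 × 7.5 = 111.4 kips (transverse, base value).
(i) R_nwl + R_nwt = 348.9 kips; (ii) 0.85 R_nwl + 1.5 R_nwt = 368.9 kips.
R_n = max = 368.9 kips [governs: (ii)]; φR_n = 276.7 kips.

φR_n ≈ 277 kips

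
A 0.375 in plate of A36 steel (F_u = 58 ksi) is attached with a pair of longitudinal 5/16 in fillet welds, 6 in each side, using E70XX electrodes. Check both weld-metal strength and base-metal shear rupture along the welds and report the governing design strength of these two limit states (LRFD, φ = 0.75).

E70XX → F_EXX = 70 ksi.
t_e = 0.707 × 0.3125 = 0.2209 in; L = 12 in.
Weld metal: φR_n = 0.75 × 0.6 × 70 × 0.2209 × 12 = 83.51 kip.
Base metal (shear rupture): φR_n = 0.75 × 0.6 × 58 × 0.375 × 12 = 117.4 kip.
Governing: weld metal.

φR_n ≈ 83.5 kip (weld metal governs)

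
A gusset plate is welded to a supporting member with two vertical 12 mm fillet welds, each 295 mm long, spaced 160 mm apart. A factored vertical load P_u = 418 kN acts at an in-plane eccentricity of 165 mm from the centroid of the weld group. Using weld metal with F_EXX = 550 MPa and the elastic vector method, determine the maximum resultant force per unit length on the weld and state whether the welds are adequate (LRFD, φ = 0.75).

f_max ≈ 1880 N/mm; adequate

Total weld length L_w = 590 mm. Treat welds as unit-width lines.
Polar moment about centroid: J = 2[d³/12 + d(b/2)²] = 2[295³/12 + 295×80²] = 8055000 mm³.
Direct shear f_v = P/L_w = 418×10³ / 590 = 708.5 N/mm (vertical).
Torsion M = P·e = 418×10³ × 165 = 68970000 N·mm.
Critical point at (x, y) = (80, 147.5) from centroid. f_tx = M·y/J = 1263 N/mm; f_ty = M·x/J = 685 N/mm.
Resultant f_max = √[f_tx² + (f_v + f_ty)²] = √[1263² + (708.5 + 685)²] = 1881 N/mm.
Capacity per unit length: φr_n = 0.75 × 0.6 × 550 × (0.707 × 12) = 2100 N/mm.
1881 ≤ 2100 → adequate.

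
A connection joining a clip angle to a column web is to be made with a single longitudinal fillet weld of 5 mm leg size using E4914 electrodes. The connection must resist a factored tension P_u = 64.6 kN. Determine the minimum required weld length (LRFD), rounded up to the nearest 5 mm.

E49XX → F_EXX = 490 MPa.
Throat t_e = 0.707 × 5 = 3.535 mm.
φr_n = 0.75 × 0.6 × 490 × 3.535 × 10⁻³ = 0.7795 kN/mm.
L_req = P_u / φr_n = 64.6 / 0.7795 = 82.88 mm total.
Round up → use L = 85 mm.

L = 85 mm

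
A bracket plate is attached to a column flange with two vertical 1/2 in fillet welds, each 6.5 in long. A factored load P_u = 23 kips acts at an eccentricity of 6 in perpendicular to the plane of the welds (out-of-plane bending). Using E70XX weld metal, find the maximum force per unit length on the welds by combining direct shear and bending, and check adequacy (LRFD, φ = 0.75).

f_max ≈ 9.96 kip/in; adequate

E70XX → F_EXX = 70 ksi.
L_w = 2 × 6.5 = 13 in; section modulus (unit throat) S = 2 × L²/6 = 14.08 in².
Direct shear f_v = P/L_w = 23/13 = 1.769 kip/in.
Moment M = P × e = 23 × 6 = 138 kip·in; bending f_b = M/S = 9.799 kip/in.
f_max = √(f_v² + f_b²) = √(1.769² + 9.799²) = 9.957 kip/in.
φr_n = 0.75 × 0.6 × 70 × (0.707 × 0.5) = 11.14 kip/in → adequate.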